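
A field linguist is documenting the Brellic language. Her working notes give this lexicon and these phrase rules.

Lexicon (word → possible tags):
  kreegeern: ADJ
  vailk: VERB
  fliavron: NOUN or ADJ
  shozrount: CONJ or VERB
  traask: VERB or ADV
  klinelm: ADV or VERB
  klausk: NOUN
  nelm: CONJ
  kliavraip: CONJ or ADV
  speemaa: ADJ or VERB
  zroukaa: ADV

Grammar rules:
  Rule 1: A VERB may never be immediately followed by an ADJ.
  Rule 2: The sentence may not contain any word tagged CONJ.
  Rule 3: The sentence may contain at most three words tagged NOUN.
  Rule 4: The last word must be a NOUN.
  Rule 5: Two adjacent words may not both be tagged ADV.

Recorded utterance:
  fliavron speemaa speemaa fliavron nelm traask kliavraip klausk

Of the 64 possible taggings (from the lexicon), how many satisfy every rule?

0

Candidates per position — 1:fliavron {NOUN,ADJ}; 2:speemaa {ADJ,VERB}; 3:speemaa {ADJ,VERB}; 4:fliavron {NOUN,ADJ}; 5:nelm {CONJ}; 6:traask {VERB,ADV}; 7:kliavraip {CONJ,ADV}; 8:klausk {NOUN}.
There are 64 candidate sequences in total.
Rule 2 cannot be satisfied by any choice of tags from the lexicon.
So there is no consistent tagging.
Count = 0.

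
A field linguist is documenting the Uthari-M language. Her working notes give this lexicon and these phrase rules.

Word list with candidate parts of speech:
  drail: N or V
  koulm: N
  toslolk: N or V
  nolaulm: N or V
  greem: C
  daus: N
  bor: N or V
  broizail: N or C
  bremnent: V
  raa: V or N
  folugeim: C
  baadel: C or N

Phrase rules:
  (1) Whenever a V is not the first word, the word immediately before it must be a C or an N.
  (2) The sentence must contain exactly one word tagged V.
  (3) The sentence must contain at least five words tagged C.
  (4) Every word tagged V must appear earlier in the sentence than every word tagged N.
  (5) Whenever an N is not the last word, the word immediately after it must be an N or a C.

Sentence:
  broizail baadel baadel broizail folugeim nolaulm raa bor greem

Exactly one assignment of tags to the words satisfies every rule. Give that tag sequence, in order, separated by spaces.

Candidates per position — 1:broizail {N,C}; 2:baadel {C,N}; 3:baadel {C,N}; 4:broizail {N,C}; 5:folugeim {C}; 6:nolaulm {N,V}; 7:raa {V,N}; 8:bor {N,V}; 9:greem {C}.
The remaining ambiguous positions (1, 2, 3, 4, 6, 7, 8) are resolved jointly — only one combination satisfies every rule.
So the tagging must be: C C C C C V N N C.
Checking: rule 1 satisfied; rule 2 satisfied; rule 3 satisfied; rule 4 satisfied; rule 5 satisfied.

C C C C C V N N C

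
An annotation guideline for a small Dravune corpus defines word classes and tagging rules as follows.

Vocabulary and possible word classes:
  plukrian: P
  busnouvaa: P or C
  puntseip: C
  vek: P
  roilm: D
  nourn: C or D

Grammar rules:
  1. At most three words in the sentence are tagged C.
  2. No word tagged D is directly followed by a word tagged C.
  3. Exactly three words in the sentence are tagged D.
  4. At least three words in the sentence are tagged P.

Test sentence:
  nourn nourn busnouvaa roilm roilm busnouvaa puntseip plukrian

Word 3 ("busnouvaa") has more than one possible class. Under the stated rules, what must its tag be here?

Candidates per position — 1:nourn {C,D}; 2:nourn {C,D}; 3:busnouvaa {P,C}; 4:roilm {D}; 5:roilm {D}; 6:busnouvaa {P,C}; 7:puntseip {C}; 8:plukrian {P}.
At position 3, choosing C makes rule 4 impossible to satisfy; hence P.
At position 6, choosing C makes rule 2 impossible to satisfy; hence P.
The remaining ambiguous positions (1, 2) are resolved jointly — only one combination satisfies every rule.
So the tagging must be: C D P D D P C P.
Rule-by-rule: rule 1 satisfied; rule 2 satisfied; rule 3 satisfied; rule 4 satisfied.

P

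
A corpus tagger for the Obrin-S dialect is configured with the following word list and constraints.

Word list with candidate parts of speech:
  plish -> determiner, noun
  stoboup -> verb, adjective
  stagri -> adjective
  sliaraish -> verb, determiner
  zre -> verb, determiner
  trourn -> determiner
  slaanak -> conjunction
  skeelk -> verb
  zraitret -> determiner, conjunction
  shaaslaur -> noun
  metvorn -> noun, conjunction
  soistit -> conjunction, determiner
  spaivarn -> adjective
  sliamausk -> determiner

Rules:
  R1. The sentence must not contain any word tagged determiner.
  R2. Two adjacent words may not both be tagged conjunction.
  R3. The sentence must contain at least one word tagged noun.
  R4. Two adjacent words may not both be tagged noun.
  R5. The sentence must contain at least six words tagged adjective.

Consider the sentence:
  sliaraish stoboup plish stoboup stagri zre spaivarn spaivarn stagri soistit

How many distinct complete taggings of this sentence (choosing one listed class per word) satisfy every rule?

1

Candidates per position — 1:sliaraish {verb,determiner}; 2:stoboup {verb,adjective}; 3:plish {determiner,noun}; 4:stoboup {verb,adjective}; 5:stagri {adjective}; 6:zre {verb,determiner}; 7:spaivarn {adjective}; 8:spaivarn {adjective}; 9:stagri {adjective}; 10:soistit {conjunction,determiner}.
There are 64 candidate sequences in total.
The sequences that satisfy every rule: verb adjective noun adjective adjective verb adjective adjective adjective conjunction.
Count = 1.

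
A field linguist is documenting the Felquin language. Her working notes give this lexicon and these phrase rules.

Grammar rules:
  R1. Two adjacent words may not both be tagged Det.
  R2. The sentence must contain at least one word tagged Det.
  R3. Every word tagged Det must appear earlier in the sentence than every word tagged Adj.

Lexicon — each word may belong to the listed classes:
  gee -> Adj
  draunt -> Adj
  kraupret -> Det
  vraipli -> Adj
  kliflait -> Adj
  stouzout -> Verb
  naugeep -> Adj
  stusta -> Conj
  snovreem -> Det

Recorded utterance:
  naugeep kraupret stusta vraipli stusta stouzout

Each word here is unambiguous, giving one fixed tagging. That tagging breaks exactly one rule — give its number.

3

Fixed tagging: Adj Det Conj Adj Conj Verb.
Applying the rules: R1 ok, R2 ok, R3 fails.
Only rule 3 fails.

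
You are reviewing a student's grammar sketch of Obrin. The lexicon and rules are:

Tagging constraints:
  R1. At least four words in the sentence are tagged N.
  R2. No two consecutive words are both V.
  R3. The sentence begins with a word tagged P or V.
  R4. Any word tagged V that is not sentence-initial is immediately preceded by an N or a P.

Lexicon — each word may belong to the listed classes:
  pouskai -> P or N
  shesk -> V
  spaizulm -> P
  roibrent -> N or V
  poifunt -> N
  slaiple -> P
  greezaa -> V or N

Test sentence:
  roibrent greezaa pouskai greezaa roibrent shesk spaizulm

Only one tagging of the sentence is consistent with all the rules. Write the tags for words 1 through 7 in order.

Candidates per position — 1:roibrent {N,V}; 2:greezaa {V,N}; 3:pouskai {P,N}; 4:greezaa {V,N}; 5:roibrent {N,V}; 6:shesk {V}; 7:spaizulm {P}.
Position 1: N is ruled out by rule 3; that leaves V.
Position 2: V is ruled out by rule 1; that leaves N.
Position 3: P is ruled out by rule 1; that leaves N.
Position 4: V is ruled out by rule 1; that leaves N.
Position 5: V is ruled out by rule 1; that leaves N.
So the tagging must be: V N N N N V P.
Rule-by-rule: rule 1 ✓; rule 2 ✓; rule 3 ✓; rule 4 ✓.

V N N N N V P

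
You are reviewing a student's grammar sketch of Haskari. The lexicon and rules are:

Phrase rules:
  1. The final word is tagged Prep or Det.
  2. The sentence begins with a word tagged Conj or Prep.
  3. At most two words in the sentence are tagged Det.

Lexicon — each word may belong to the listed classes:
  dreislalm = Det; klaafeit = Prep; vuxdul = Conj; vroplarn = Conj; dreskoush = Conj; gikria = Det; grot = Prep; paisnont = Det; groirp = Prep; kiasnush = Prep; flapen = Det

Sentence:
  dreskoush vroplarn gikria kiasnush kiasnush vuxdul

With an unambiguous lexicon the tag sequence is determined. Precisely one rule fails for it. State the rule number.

1

Fixed tagging: Conj Conj Det Prep Prep Conj.
Checking each rule: R1 violated, R2 holds, R3 holds.
Only rule 1 fails.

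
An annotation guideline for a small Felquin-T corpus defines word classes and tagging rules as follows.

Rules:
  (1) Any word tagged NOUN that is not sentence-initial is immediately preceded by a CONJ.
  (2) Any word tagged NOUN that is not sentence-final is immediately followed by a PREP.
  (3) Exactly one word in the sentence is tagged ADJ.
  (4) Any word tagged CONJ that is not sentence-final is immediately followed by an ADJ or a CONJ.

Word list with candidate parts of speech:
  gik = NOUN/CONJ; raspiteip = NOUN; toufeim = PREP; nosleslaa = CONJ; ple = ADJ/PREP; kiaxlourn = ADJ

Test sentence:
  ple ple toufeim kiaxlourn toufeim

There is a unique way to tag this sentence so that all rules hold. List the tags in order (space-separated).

PREP PREP PREP ADJ PREP

Candidates per position — 1:ple {ADJ,PREP}; 2:ple {ADJ,PREP}; 3:toufeim {PREP}; 4:kiaxlourn {ADJ}; 5:toufeim {PREP}.
At position 1, choosing ADJ makes rule 3 impossible to satisfy; hence PREP.
At position 2, choosing ADJ makes rule 3 impossible to satisfy; hence PREP.
The unique satisfying tagging is: PREP PREP PREP ADJ PREP.
Rule-by-rule: rule 1 satisfied; rule 2 satisfied; rule 3 satisfied; rule 4 satisfied.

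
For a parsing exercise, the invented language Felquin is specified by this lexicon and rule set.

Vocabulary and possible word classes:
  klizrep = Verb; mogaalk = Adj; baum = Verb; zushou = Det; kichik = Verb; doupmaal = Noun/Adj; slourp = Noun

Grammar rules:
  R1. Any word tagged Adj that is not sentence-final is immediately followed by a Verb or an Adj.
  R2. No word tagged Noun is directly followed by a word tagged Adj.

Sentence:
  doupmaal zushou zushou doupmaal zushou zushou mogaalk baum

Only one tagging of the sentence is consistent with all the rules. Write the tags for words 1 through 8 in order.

Noun Det Det Noun Det Det Adj Verb

Candidates per position — 1:doupmaal {Noun,Adj}; 2:zushou {Det}; 3:zushou {Det}; 4:doupmaal {Noun,Adj}; 5:zushou {Det}; 6:zushou {Det}; 7:mogaalk {Adj}; 8:baum {Verb}.
Word 1 cannot be Adj — rule 1 would then fail for every completion. It is Noun.
Word 4 cannot be Adj — rule 1 would then fail for every completion. It is Noun.
The unique satisfying tagging is: Noun Det Det Noun Det Det Adj Verb.
Rule-by-rule: rule 1 ✓; rule 2 ✓.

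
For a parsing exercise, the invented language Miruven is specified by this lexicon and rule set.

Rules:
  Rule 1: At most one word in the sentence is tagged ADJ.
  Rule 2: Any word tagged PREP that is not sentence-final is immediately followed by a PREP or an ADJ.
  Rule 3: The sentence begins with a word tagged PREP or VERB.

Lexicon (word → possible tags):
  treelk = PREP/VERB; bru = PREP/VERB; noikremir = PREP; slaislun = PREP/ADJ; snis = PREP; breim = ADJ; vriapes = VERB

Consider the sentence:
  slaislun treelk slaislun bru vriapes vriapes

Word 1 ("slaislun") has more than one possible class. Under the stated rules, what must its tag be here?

Candidates per position — 1:slaislun {PREP,ADJ}; 2:treelk {PREP,VERB}; 3:slaislun {PREP,ADJ}; 4:bru {PREP,VERB}; 5:vriapes {VERB}; 6:vriapes {VERB}.
At position 1, choosing ADJ makes rule 3 impossible to satisfy; hence PREP.
At position 2, choosing VERB makes rule 2 impossible to satisfy; hence PREP.
At position 3, choosing PREP makes rule 2 impossible to satisfy; hence ADJ.
At position 4, choosing PREP makes rule 2 impossible to satisfy; hence VERB.
So the tagging must be: PREP PREP ADJ VERB VERB VERB.
Verifying each rule — rule 1 holds; rule 2 holds; rule 3 holds.

PREP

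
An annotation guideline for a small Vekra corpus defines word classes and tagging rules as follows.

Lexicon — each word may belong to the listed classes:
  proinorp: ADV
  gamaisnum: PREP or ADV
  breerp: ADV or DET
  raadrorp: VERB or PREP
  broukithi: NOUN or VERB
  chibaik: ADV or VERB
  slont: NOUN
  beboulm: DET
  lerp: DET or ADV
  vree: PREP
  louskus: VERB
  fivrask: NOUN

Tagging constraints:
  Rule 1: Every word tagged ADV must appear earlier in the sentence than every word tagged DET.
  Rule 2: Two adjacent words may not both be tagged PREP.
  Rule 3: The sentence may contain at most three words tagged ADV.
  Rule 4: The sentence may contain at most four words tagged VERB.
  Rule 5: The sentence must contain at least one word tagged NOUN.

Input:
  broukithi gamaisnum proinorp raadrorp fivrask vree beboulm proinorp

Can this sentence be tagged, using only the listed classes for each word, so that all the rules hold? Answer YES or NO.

Candidates per position — 1:broukithi {NOUN,VERB}; 2:gamaisnum {PREP,ADV}; 3:proinorp {ADV}; 4:raadrorp {VERB,PREP}; 5:fivrask {NOUN}; 6:vree {PREP}; 7:beboulm {DET}; 8:proinorp {ADV}.
Rule 1 cannot be satisfied by any choice of tags from the lexicon.
So there is no consistent tagging.

NO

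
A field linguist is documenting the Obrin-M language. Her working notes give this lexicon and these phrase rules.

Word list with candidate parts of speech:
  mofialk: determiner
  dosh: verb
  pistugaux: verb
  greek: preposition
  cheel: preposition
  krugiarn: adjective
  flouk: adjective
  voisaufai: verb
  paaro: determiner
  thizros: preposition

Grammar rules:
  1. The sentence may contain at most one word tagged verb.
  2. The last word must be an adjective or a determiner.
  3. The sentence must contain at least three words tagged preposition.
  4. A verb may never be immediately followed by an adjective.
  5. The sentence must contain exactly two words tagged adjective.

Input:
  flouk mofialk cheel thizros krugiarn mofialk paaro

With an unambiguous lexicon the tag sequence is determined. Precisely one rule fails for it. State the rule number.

Fixed tagging: adjective determiner preposition preposition adjective determiner determiner.
Applying the rules: R1 ok, R2 ok, R3 fails, R4 ok, R5 ok.
Only rule 3 fails.

3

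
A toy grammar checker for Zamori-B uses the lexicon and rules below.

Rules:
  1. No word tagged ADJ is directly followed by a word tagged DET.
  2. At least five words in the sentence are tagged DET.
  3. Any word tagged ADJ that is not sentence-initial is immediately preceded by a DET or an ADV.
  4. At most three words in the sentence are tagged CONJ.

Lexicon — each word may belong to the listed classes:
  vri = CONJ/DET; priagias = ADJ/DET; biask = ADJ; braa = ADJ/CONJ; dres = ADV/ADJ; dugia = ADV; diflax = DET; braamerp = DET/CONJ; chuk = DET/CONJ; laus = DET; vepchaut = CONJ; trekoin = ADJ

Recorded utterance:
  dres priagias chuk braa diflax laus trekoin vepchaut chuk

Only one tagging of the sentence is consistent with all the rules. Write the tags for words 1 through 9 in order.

Candidates per position — 1:dres {ADV,ADJ}; 2:priagias {ADJ,DET}; 3:chuk {DET,CONJ}; 4:braa {ADJ,CONJ}; 5:diflax {DET}; 6:laus {DET}; 7:trekoin {ADJ}; 8:vepchaut {CONJ}; 9:chuk {DET,CONJ}.
Word 2 cannot be ADJ — rule 2 would then fail for every completion. It is DET.
Word 3 cannot be CONJ — rule 2 would then fail for every completion. It is DET.
Word 4 cannot be ADJ — rule 1 would then fail for every completion. It is CONJ.
Word 9 cannot be CONJ — rule 2 would then fail for every completion. It is DET.
Word 1 cannot be ADJ — rule 1 would then fail for every completion. It is ADV.
That leaves exactly one tagging: ADV DET DET CONJ DET DET ADJ CONJ DET.
Verifying each rule — rule 1 ✓; rule 2 ✓; rule 3 ✓; rule 4 ✓.

ADV DET DET CONJ DET DET ADJ CONJ DET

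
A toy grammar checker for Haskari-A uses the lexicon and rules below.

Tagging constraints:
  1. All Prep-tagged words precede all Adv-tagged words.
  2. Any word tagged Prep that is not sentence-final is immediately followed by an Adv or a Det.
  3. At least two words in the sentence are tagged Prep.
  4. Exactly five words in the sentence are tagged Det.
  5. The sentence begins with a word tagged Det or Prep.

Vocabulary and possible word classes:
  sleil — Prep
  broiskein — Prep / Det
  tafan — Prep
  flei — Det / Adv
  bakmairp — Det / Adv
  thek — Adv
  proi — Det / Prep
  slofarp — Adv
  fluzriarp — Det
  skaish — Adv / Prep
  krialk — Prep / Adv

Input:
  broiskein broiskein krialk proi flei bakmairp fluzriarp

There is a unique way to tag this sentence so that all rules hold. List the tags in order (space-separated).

Candidates per position — 1:broiskein {Prep,Det}; 2:broiskein {Prep,Det}; 3:krialk {Prep,Adv}; 4:proi {Det,Prep}; 5:flei {Det,Adv}; 6:bakmairp {Det,Adv}; 7:fluzriarp {Det}.
The remaining ambiguous positions (1, 2, 3, 4, 5, 6) are resolved jointly — only one combination satisfies every rule.
The only consistent sequence is: Prep Det Prep Det Det Det Det.
Rule-by-rule: rule 1 holds; rule 2 holds; rule 3 holds; rule 4 holds; rule 5 holds.

Prep Det Prep Det Det Det Det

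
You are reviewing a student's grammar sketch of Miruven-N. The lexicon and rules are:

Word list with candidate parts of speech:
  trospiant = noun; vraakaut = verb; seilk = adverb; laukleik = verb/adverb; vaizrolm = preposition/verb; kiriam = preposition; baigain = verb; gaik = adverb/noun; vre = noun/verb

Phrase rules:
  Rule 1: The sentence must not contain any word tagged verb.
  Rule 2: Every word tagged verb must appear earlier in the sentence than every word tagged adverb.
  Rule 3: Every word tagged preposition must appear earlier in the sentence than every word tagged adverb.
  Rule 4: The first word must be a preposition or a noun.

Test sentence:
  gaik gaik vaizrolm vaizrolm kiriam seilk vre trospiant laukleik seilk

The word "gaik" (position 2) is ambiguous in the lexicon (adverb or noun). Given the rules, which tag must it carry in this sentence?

noun

Candidates per position — 1:gaik {adverb,noun}; 2:gaik {adverb,noun}; 3:vaizrolm {preposition,verb}; 4:vaizrolm {preposition,verb}; 5:kiriam {preposition}; 6:seilk {adverb}; 7:vre {noun,verb}; 8:trospiant {noun}; 9:laukleik {verb,adverb}; 10:seilk {adverb}.
Position 1: tagging it adverb would leave rule 3 unsatisfiable, so it must be noun.
Position 2: tagging it adverb would leave rule 3 unsatisfiable, so it must be noun.
Position 3: tagging it verb would leave rule 1 unsatisfiable, so it must be preposition.
Position 4: tagging it verb would leave rule 1 unsatisfiable, so it must be preposition.
Position 7: tagging it verb would leave rule 1 unsatisfiable, so it must be noun.
Position 9: tagging it verb would leave rule 1 unsatisfiable, so it must be adverb.
That leaves exactly one tagging: noun noun preposition preposition preposition adverb noun noun adverb adverb.
Rule-by-rule: rule 1 ✓; rule 2 ✓; rule 3 ✓; rule 4 ✓.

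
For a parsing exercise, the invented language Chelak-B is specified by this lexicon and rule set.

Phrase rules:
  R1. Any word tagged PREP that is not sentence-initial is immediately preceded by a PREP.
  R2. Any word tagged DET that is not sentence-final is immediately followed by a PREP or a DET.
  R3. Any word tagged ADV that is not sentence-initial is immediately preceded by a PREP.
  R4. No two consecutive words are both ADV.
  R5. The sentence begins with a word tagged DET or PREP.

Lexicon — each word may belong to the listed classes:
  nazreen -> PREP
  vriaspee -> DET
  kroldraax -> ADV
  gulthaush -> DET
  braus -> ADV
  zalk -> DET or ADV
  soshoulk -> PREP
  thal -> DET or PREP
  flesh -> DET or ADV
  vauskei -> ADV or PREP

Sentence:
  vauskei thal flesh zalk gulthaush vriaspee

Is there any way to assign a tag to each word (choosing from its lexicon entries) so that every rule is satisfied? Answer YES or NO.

YES

Candidates per position — 1:vauskei {ADV,PREP}; 2:thal {DET,PREP}; 3:flesh {DET,ADV}; 4:zalk {DET,ADV}; 5:gulthaush {DET}; 6:vriaspee {DET}.
One satisfying assignment: PREP PREP ADV DET DET DET.
Checking: rule 1 ok; rule 2 ok; rule 3 ok; rule 4 ok; rule 5 ok.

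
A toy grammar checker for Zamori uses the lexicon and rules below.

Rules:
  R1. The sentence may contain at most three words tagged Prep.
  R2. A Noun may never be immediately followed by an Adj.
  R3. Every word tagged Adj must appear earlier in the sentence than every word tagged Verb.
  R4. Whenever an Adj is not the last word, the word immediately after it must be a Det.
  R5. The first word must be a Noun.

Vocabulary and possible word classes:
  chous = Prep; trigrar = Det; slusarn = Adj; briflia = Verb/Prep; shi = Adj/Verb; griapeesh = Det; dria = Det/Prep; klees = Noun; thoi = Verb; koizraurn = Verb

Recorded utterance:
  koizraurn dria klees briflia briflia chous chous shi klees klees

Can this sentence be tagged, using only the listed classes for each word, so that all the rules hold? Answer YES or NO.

Candidates per position — 1:koizraurn {Verb}; 2:dria {Det,Prep}; 3:klees {Noun}; 4:briflia {Verb,Prep}; 5:briflia {Verb,Prep}; 6:chous {Prep}; 7:chous {Prep}; 8:shi {Adj,Verb}; 9:klees {Noun}; 10:klees {Noun}.
Rule 5 cannot be satisfied by any choice of tags from the lexicon.
So there is no consistent tagging.

NO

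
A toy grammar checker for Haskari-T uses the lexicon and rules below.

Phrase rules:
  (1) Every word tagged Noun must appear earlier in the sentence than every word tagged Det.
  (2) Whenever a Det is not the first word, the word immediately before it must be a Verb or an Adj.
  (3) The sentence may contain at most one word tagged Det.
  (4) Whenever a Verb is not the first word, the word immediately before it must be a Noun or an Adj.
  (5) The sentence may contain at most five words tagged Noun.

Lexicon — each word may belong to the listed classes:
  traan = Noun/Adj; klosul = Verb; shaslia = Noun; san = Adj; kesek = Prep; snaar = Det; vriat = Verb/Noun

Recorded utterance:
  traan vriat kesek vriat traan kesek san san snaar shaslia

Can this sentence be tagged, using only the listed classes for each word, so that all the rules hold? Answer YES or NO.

Candidates per position — 1:traan {Noun,Adj}; 2:vriat {Verb,Noun}; 3:kesek {Prep}; 4:vriat {Verb,Noun}; 5:traan {Noun,Adj}; 6:kesek {Prep}; 7:san {Adj}; 8:san {Adj}; 9:snaar {Det}; 10:shaslia {Noun}.
Rule 1 cannot be satisfied by any choice of tags from the lexicon.
So there is no consistent tagging.

NO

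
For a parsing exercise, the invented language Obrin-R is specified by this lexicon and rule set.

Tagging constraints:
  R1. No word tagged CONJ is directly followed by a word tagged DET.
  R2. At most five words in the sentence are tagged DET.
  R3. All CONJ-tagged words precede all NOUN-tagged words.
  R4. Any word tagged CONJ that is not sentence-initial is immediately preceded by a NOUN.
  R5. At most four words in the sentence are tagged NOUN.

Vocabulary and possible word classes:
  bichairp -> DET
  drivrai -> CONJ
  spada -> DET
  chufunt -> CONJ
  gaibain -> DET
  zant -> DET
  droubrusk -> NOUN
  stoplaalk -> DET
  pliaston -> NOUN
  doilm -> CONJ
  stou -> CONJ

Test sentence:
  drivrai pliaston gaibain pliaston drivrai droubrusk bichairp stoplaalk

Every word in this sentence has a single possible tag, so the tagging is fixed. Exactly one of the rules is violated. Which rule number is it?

Fixed tagging: CONJ NOUN DET NOUN CONJ NOUN DET DET.
Checking each rule: R1 holds, R2 holds, R3 violated, R4 holds, R5 holds.
Only rule 3 fails.

3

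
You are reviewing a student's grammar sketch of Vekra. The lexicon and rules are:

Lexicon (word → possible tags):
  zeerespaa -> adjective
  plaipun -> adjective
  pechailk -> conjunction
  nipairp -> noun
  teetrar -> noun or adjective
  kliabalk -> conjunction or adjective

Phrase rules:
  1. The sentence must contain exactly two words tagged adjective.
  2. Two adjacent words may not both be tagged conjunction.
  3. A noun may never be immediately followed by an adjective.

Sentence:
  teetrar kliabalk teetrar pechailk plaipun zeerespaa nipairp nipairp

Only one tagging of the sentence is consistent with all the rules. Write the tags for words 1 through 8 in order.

Candidates per position — 1:teetrar {noun,adjective}; 2:kliabalk {conjunction,adjective}; 3:teetrar {noun,adjective}; 4:pechailk {conjunction}; 5:plaipun {adjective}; 6:zeerespaa {adjective}; 7:nipairp {noun}; 8:nipairp {noun}.
If word 1 were adjective, no tagging could satisfy rule 1; so word 1 is noun.
If word 2 were adjective, no tagging could satisfy rule 1; so word 2 is conjunction.
If word 3 were adjective, no tagging could satisfy rule 1; so word 3 is noun.
So the tagging must be: noun conjunction noun conjunction adjective adjective noun noun.
Check: rule 1 ✓; rule 2 ✓; rule 3 ✓.

noun conjunction noun conjunction adjective adjective noun noun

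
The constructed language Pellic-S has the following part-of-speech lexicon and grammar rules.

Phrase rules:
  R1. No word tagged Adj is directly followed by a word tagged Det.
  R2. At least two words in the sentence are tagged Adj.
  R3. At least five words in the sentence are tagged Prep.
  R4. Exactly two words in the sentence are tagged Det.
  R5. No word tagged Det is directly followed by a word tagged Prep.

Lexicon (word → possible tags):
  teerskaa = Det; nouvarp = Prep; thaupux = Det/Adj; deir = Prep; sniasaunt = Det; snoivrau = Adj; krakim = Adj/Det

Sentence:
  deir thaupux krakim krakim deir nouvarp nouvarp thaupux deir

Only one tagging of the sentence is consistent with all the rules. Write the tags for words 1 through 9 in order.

Candidates per position — 1:deir {Prep}; 2:thaupux {Det,Adj}; 3:krakim {Adj,Det}; 4:krakim {Adj,Det}; 5:deir {Prep}; 6:nouvarp {Prep}; 7:nouvarp {Prep}; 8:thaupux {Det,Adj}; 9:deir {Prep}.
If word 4 were Det, no tagging could satisfy rule 5; so word 4 is Adj.
If word 8 were Det, no tagging could satisfy rule 5; so word 8 is Adj.
If word 2 were Adj, no tagging could satisfy rule 4; so word 2 is Det.
If word 3 were Adj, no tagging could satisfy rule 4; so word 3 is Det.
So the tagging must be: Prep Det Det Adj Prep Prep Prep Adj Prep.
Check: rule 1 ok; rule 2 ok; rule 3 ok; rule 4 ok; rule 5 ok.

Prep Det Det Adj Prep Prep Prep Adj Prep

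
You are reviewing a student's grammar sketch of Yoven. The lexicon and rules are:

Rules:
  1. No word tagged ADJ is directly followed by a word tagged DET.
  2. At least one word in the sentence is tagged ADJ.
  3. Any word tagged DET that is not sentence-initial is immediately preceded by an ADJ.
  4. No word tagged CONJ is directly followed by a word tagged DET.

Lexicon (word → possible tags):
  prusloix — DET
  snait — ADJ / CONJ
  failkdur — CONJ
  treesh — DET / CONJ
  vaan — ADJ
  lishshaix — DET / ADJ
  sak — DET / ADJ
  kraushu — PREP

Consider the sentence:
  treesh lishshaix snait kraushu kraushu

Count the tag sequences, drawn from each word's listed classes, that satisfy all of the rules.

Candidates per position — 1:treesh {DET,CONJ}; 2:lishshaix {DET,ADJ}; 3:snait {ADJ,CONJ}; 4:kraushu {PREP}; 5:kraushu {PREP}.
There are 8 candidate sequences in total.
The sequences that satisfy every rule: DET ADJ ADJ PREP PREP; DET ADJ CONJ PREP PREP; CONJ ADJ ADJ PREP PREP; CONJ ADJ CONJ PREP PREP.
Count = 4.

4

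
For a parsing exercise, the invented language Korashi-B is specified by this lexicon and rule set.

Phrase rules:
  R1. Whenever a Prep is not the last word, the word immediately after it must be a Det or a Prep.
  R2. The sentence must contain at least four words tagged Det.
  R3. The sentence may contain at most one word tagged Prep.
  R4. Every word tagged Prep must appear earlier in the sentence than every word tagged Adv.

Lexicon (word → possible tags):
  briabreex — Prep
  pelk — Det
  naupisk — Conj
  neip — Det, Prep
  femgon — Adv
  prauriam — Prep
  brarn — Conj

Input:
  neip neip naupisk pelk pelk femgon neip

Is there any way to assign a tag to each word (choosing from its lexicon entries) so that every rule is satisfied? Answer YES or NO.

Candidates per position — 1:neip {Det,Prep}; 2:neip {Det,Prep}; 3:naupisk {Conj}; 4:pelk {Det}; 5:pelk {Det}; 6:femgon {Adv}; 7:neip {Det,Prep}.
One satisfying assignment: Prep Det Conj Det Det Adv Det.
Rule-by-rule: rule 1 ok; rule 2 ok; rule 3 ok; rule 4 ok.

YES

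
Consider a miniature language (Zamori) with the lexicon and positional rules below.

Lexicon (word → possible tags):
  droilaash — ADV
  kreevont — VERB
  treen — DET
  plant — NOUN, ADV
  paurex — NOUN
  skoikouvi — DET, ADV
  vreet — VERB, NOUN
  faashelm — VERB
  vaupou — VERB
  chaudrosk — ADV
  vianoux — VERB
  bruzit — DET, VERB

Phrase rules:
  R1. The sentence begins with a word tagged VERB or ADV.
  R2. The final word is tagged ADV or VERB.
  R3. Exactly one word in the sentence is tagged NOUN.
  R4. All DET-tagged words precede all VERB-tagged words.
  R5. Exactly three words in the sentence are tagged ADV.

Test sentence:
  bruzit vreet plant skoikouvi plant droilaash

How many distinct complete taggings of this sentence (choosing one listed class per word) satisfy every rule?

2

Candidates per position — 1:bruzit {DET,VERB}; 2:vreet {VERB,NOUN}; 3:plant {NOUN,ADV}; 4:skoikouvi {DET,ADV}; 5:plant {NOUN,ADV}; 6:droilaash {ADV}.
There are 32 candidate sequences in total.
The sequences that satisfy every rule: VERB VERB NOUN ADV ADV ADV; VERB VERB ADV ADV NOUN ADV.
Count = 2.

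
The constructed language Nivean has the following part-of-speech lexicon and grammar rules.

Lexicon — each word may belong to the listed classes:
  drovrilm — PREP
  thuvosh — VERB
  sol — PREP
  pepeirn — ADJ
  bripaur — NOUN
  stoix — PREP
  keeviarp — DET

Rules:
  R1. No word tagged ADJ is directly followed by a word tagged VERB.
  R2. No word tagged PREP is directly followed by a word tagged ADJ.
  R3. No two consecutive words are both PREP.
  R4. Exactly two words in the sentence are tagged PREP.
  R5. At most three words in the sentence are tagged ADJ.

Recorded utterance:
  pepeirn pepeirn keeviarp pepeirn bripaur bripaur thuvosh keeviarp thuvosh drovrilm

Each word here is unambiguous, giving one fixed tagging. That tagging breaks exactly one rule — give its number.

Fixed tagging: ADJ ADJ DET ADJ NOUN NOUN VERB DET VERB PREP.
Rule check: R1 ✓, R2 ✓, R3 ✓, R4 ✗, R5 ✓.
Only rule 4 fails.

4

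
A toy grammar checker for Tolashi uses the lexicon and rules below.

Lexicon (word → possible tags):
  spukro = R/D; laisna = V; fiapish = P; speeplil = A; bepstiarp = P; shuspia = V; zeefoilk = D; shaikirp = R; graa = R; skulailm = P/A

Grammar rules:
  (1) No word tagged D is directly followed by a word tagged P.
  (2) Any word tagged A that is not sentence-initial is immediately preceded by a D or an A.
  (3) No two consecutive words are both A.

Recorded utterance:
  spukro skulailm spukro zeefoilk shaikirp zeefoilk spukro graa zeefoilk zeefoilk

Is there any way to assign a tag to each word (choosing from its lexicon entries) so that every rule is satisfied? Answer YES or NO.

Candidates per position — 1:spukro {R,D}; 2:skulailm {P,A}; 3:spukro {R,D}; 4:zeefoilk {D}; 5:shaikirp {R}; 6:zeefoilk {D}; 7:spukro {R,D}; 8:graa {R}; 9:zeefoilk {D}; 10:zeefoilk {D}.
One satisfying assignment: R P D D R D D R D D.
Checking: rule 1 ok; rule 2 ok; rule 3 ok.

YES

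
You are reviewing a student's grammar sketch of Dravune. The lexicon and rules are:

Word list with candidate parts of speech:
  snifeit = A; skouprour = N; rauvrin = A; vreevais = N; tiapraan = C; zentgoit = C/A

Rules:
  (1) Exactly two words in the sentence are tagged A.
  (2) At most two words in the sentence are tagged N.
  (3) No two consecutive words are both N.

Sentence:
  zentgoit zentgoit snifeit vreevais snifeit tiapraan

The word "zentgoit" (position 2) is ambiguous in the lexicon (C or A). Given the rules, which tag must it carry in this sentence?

C

Candidates per position — 1:zentgoit {C,A}; 2:zentgoit {C,A}; 3:snifeit {A}; 4:vreevais {N}; 5:snifeit {A}; 6:tiapraan {C}.
Word 1 cannot be A — rule 1 would then fail for every completion. It is C.
Word 2 cannot be A — rule 1 would then fail for every completion. It is C.
The unique satisfying tagging is: C C A N A C.
Check: rule 1 ok; rule 2 ok; rule 3 ok.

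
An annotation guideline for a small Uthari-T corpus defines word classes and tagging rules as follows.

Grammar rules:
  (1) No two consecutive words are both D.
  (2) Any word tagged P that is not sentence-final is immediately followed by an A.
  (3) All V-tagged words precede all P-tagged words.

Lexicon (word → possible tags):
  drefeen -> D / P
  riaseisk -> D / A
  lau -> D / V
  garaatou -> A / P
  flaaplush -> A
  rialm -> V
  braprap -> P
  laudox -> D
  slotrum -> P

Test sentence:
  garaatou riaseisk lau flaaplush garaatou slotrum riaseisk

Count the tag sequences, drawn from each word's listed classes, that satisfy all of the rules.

Candidates per position — 1:garaatou {A,P}; 2:riaseisk {D,A}; 3:lau {D,V}; 4:flaaplush {A}; 5:garaatou {A,P}; 6:slotrum {P}; 7:riaseisk {D,A}.
There are 32 candidate sequences in total.
The sequences that satisfy every rule: A D V A A P A; A A D A A P A; A A V A A P A; P A D A A P A.
Count = 4.

4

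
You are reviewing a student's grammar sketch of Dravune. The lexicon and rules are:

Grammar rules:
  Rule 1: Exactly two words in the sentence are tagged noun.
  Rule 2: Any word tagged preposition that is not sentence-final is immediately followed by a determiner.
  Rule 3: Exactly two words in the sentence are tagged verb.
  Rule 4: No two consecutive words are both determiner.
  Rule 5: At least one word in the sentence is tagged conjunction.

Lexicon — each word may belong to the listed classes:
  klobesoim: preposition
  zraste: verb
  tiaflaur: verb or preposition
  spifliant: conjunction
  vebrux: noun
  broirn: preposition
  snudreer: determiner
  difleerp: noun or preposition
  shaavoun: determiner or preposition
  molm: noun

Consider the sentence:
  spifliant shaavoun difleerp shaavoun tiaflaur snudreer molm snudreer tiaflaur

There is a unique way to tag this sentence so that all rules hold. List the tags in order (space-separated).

conjunction determiner noun determiner verb determiner noun determiner verb

Candidates per position — 1:spifliant {conjunction}; 2:shaavoun {determiner,preposition}; 3:difleerp {noun,preposition}; 4:shaavoun {determiner,preposition}; 5:tiaflaur {verb,preposition}; 6:snudreer {determiner}; 7:molm {noun}; 8:snudreer {determiner}; 9:tiaflaur {verb,preposition}.
Position 2: preposition is ruled out by rule 2; that leaves determiner.
Position 3: preposition is ruled out by rule 1; that leaves noun.
Position 4: preposition is ruled out by rule 2; that leaves determiner.
Position 5: preposition is ruled out by rule 3; that leaves verb.
Position 9: preposition is ruled out by rule 3; that leaves verb.
That leaves exactly one tagging: conjunction determiner noun determiner verb determiner noun determiner verb.
Verifying each rule — rule 1 ok; rule 2 ok; rule 3 ok; rule 4 ok; rule 5 ok.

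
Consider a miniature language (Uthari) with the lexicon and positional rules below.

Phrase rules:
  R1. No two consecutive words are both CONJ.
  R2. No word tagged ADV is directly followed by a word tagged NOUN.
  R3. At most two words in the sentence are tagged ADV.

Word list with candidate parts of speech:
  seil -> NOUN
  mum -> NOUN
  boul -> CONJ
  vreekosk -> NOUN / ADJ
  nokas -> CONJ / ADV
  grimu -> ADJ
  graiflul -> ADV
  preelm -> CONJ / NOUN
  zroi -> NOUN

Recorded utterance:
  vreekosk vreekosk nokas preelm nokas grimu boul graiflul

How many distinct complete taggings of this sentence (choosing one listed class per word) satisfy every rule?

Candidates per position — 1:vreekosk {NOUN,ADJ}; 2:vreekosk {NOUN,ADJ}; 3:nokas {CONJ,ADV}; 4:preelm {CONJ,NOUN}; 5:nokas {CONJ,ADV}; 6:grimu {ADJ}; 7:boul {CONJ}; 8:graiflul {ADV}.
There are 32 candidate sequences in total.
Checking each against the rules leaves 8 sequences.
Count = 8.

8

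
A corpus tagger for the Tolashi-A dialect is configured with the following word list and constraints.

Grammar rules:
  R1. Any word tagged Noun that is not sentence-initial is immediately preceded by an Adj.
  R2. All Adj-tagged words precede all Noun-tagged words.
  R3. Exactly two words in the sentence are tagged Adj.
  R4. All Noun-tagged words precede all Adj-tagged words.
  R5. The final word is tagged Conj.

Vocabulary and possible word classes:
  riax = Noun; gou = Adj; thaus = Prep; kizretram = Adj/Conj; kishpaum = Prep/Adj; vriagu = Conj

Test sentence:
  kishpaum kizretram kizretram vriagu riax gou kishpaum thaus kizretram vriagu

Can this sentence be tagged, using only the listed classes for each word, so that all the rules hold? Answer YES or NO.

Candidates per position — 1:kishpaum {Prep,Adj}; 2:kizretram {Adj,Conj}; 3:kizretram {Adj,Conj}; 4:vriagu {Conj}; 5:riax {Noun}; 6:gou {Adj}; 7:kishpaum {Prep,Adj}; 8:thaus {Prep}; 9:kizretram {Adj,Conj}; 10:vriagu {Conj}.
Rule 1 cannot be satisfied by any choice of tags from the lexicon.
So there is no consistent tagging.

NO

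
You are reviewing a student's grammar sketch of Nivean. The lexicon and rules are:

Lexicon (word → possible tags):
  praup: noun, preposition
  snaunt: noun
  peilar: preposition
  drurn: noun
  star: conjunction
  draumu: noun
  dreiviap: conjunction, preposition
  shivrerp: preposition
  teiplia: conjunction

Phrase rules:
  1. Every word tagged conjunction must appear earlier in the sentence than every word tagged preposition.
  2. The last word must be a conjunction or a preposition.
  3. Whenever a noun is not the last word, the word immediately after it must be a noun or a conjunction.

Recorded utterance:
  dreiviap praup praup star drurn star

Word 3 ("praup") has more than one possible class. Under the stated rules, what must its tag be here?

Candidates per position — 1:dreiviap {conjunction,preposition}; 2:praup {noun,preposition}; 3:praup {noun,preposition}; 4:star {conjunction}; 5:drurn {noun}; 6:star {conjunction}.
Position 1: tagging it preposition would leave rule 1 unsatisfiable, so it must be conjunction.
Position 2: tagging it preposition would leave rule 1 unsatisfiable, so it must be noun.
Position 3: tagging it preposition would leave rule 1 unsatisfiable, so it must be noun.
So the tagging must be: conjunction noun noun conjunction noun conjunction.
Check: rule 1 ok; rule 2 ok; rule 3 ok.

noun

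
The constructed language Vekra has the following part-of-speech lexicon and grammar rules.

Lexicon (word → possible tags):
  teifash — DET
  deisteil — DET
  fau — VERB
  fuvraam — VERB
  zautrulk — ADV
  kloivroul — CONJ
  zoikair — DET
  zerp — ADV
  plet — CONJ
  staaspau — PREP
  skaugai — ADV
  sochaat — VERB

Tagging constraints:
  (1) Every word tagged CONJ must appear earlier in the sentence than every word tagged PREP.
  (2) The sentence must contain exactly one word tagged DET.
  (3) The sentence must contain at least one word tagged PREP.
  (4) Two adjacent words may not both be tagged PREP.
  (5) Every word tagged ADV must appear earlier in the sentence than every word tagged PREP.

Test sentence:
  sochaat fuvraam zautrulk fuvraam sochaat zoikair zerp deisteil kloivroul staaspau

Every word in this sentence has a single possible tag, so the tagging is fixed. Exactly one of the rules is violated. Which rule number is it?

2

Fixed tagging: VERB VERB ADV VERB VERB DET ADV DET CONJ PREP.
Applying the rules: R1 pass, R2 fail, R3 pass, R4 pass, R5 pass.
Only rule 2 fails.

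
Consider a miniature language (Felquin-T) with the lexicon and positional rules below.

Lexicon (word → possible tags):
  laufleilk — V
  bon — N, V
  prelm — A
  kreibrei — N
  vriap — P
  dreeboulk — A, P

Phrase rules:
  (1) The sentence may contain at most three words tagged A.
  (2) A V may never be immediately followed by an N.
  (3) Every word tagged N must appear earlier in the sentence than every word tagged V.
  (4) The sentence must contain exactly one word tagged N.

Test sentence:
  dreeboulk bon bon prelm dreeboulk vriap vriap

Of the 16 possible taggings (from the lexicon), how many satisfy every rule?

Candidates per position — 1:dreeboulk {A,P}; 2:bon {N,V}; 3:bon {N,V}; 4:prelm {A}; 5:dreeboulk {A,P}; 6:vriap {P}; 7:vriap {P}.
There are 16 candidate sequences in total.
The sequences that satisfy every rule: A N V A A P P; A N V A P P P; P N V A A P P; P N V A P P P.
Count = 4.

4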